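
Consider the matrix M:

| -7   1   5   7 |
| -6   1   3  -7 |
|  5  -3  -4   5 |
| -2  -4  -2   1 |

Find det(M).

105

Expand along row 1:
  + (-7) · M_11   where M_11 = det([1 3 -7; -3 -4 5; -4 -2 1]) = 25
  − (1) · M_12   where M_12 = det([-6 3 -7; 5 -4 5; -2 -2 1]) = 45
  + (5) · M_13   where M_13 = det([-6 1 -7; 5 -3 5; -2 -4 1]) = 65
  − (7) · M_14   where M_14 = det([-6 1 3; 5 -3 -4; -2 -4 -2]) = 0
det = (+1)·(-7)·(25) + (-1)·(1)·(45) + (+1)·(5)·(65) + (-1)·(7)·(0) = 105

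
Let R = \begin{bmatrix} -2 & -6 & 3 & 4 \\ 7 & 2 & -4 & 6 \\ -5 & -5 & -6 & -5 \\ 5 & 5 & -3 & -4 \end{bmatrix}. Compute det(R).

Expand along row 1:
  + (-2) · M_11   where M_11 = det([2 -4 6; -5 -6 -5; 5 -3 -4]) = 468
  − (-6) · M_12   where M_12 = det([7 -4 6; -5 -6 -5; 5 -3 -4]) = 513
  + (3) · M_13   where M_13 = det([7 2 6; -5 -5 -5; 5 5 -4]) = 225
  − (4) · M_14   where M_14 = det([7 2 -4; -5 -5 -6; 5 5 -3]) = 225
det = (+1)·(-2)·(468) + (-1)·(-6)·(513) + (+1)·(3)·(225) + (-1)·(4)·(225) = 1917

The determinant is 1917.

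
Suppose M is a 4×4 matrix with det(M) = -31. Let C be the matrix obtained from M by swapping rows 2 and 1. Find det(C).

31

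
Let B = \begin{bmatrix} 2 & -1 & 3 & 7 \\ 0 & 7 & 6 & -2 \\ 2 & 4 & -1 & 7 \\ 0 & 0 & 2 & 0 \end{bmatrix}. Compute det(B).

-40

Expand along row 4 (it has 3 zeros):
  − (2) · M_43   where M_43 = det([2 -1 7; 0 7 -2; 2 4 7]) = 20
det = (-1)·(2)·(20) = -40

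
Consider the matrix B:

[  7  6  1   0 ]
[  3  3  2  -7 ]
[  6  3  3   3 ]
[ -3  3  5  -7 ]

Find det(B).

1080

Expand along row 1 (it has 1 zero):
  + (7) · M_11   where M_11 = det([3 2 -7; 3 3 3; 3 5 -7]) = -90
  − (6) · M_12   where M_12 = det([3 2 -7; 6 3 3; -3 5 -7]) = -315
  + (1) · M_13   where M_13 = det([3 3 -7; 6 3 3; -3 3 -7]) = -180
det = (+1)·(7)·(-90) + (-1)·(6)·(-315) + (+1)·(1)·(-180) = 1080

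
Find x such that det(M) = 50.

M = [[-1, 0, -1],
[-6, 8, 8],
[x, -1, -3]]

Expanding along the column containing x, det(M) is linear in x: det(M) = (8)·x + (10).
Set (8)·x + (10) = 50  ⇒  (8)·x = 40  ⇒  x = 5.

5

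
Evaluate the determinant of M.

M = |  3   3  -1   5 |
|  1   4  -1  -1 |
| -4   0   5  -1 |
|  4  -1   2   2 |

Expand along row 3 (it has 1 zero):
  + (-4) · M_31   where M_31 = det([3 -1 5; 4 -1 -1; -1 2 2]) = 42
  + (5) · M_33   where M_33 = det([3 3 5; 1 4 -1; 4 -1 2]) = -82
  − (-1) · M_34   where M_34 = det([3 3 -1; 1 4 -1; 4 -1 2]) = 20
det = (+1)·(-4)·(42) + (+1)·(5)·(-82) + (-1)·(-1)·(20) = -558

-558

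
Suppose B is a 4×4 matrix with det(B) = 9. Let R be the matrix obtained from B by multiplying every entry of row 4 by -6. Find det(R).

Scaling one row by -6 multiplies the determinant by -6.
det(R) = (-6)·(9) = -54

-54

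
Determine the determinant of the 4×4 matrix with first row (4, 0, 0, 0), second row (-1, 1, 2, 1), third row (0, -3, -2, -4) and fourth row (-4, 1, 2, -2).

Expand along row 1 (it has 3 zeros):
  + (4) · M_11   where M_11 = det([1 2 1; -3 -2 -4; 1 2 -2]) = -12
det = (+1)·(4)·(-12) = -48

The determinant is -48.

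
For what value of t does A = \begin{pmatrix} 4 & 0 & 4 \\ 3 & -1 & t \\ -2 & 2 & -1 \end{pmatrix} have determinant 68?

-6

Expanding along the column containing t, det(A) is linear in t: det(A) = (-8)·t + (20).
Set (-8)·t + (20) = 68  ⇒  (-8)·t = 48  ⇒  t = -6.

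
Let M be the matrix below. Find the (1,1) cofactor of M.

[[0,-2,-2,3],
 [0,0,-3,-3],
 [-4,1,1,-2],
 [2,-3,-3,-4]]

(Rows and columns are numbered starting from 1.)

-30

Delete row 1 and column 1; the remaining 3×3 submatrix is [0 -3 -3; 1 1 -2; -3 -3 -4].
Its determinant is -30.
The cofactor carries sign (−1)^(1+1) = +1, so C_{1,1} = +(-30) = -30.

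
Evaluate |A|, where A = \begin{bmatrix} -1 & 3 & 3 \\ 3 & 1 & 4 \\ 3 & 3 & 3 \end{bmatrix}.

Expand along column 1:
  + (-1) · |1 4; 3 3| = (-1)·(3 − 12) = 9
  − 3 · |3 3; 3 3| = −3·(9 − 9) = 0
  + 3 · |3 3; 1 4| = 3·(12 − 3) = 27
Sum: (9) + (0) + (27) = 36

The determinant is 36.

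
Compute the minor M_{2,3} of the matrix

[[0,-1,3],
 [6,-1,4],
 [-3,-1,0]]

-3

Delete row 2 and column 3; the remaining 2×2 submatrix is [0 -1; -3 -1].
Its determinant is 0·(-1) − (-1)·(-3) = -3.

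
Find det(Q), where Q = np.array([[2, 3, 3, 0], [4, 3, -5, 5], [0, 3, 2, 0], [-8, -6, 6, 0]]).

Expand along column 4 (it has 3 zeros):
  + (5) · M_24   where M_24 = det([2 3 3; 0 3 2; -8 -6 6]) = 84
det = (+1)·(5)·(84) = 420

det(Q) = 420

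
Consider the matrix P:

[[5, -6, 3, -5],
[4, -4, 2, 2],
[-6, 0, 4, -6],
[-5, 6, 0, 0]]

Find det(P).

det(P) = -584

Expand along row 4 (it has 2 zeros):
  − (-5) · M_41   where M_41 = det([-6 3 -5; -4 2 2; 0 4 -6]) = 128
  + (6) · M_42   where M_42 = det([5 3 -5; 4 2 2; -6 4 -6]) = -204
det = (-1)·(-5)·(128) + (+1)·(6)·(-204) = -584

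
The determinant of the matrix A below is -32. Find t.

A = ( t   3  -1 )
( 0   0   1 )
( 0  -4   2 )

Expanding along the row containing t, det(A) is linear in t: det(A) = (4)·t + (0).
Set (4)·t + (0) = -32  ⇒  (4)·t = -32  ⇒  t = -8.

t = -8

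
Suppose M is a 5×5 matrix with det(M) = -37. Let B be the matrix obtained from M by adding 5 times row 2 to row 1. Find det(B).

Adding a multiple of one row to another leaves the determinant unchanged.
det(B) = (1)·(-37) = -37

The determinant is -37.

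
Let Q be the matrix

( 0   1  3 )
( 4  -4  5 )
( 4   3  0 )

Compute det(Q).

|Q| = 104

Expand along column 1:
  − 4 · |1 3; 3 0| = −4·(0 − 9) = 36
  + 4 · |1 3; -4 5| = 4·(5 − (-12)) = 68
Sum: (36) + (68) = 104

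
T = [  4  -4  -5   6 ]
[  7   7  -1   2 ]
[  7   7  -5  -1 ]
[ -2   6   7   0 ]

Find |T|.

Expand along row 4 (it has 1 zero):
  − (-2) · M_41   where M_41 = det([-4 -5 6; 7 -1 2; 7 -5 -1]) = -317
  + (6) · M_42   where M_42 = det([4 -5 6; 7 -1 2; 7 -5 -1]) = -229
  − (7) · M_43   where M_43 = det([4 -4 6; 7 7 2; 7 7 -1]) = -168
det = (-1)·(-2)·(-317) + (+1)·(6)·(-229) + (-1)·(7)·(-168) = -832

|T| = -832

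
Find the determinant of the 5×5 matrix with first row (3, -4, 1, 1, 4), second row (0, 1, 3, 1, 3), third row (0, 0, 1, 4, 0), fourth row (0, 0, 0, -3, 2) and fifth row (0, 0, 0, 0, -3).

The matrix is upper triangular, so the determinant is the product of the diagonal entries:
det = (3) · (1) · (1) · (-3) · (-3) = 27

27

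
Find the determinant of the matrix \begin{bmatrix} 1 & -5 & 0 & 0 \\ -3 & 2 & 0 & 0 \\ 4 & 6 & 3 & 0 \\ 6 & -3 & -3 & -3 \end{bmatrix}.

The matrix is block lower-triangular with a 2×2 block and a 2×2 block on the diagonal, so its determinant equals the product of the determinants of the diagonal blocks.
det of the 2×2 block = -13
det of the 2×2 block = -9
det = (-13)·(-9) = 117

117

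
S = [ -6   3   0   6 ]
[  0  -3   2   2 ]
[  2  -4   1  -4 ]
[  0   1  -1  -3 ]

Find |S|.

18

Expand along column 1 (it has 2 zeros):
  + (-6) · M_11   where M_11 = det([-3 2 2; -4 1 -4; 1 -1 -3]) = -5
  + (2) · M_31   where M_31 = det([3 0 6; -3 2 2; 1 -1 -3]) = -6
det = (+1)·(-6)·(-5) + (+1)·(2)·(-6) = 18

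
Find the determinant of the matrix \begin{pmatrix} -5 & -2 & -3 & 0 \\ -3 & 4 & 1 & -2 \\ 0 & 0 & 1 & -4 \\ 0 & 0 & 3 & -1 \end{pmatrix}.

-286

The matrix is block upper-triangular with a 2×2 block and a 2×2 block on the diagonal, so its determinant equals the product of the determinants of the diagonal blocks.
det of the 2×2 block = -26
det of the 2×2 block = 11
det = (-26)·(11) = -286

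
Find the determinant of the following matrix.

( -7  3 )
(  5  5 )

det = (-7)·5 − 3·5 = -35 − 15 = -50

The determinant is -50.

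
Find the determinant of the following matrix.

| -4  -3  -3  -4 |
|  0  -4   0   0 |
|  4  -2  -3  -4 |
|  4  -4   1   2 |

-64

Expand along row 2 (it has 3 zeros):
  + (-4) · M_22   where M_22 = det([-4 -3 -4; 4 -3 -4; 4 1 2]) = 16
det = (+1)·(-4)·(16) = -64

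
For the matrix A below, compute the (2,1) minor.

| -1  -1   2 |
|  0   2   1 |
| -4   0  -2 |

2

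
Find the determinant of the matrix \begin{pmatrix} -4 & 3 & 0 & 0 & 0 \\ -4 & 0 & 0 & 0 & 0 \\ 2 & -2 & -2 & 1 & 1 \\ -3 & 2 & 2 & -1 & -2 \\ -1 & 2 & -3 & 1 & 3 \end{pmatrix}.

The matrix is block lower-triangular with a 2×2 block and a 3×3 block on the diagonal, so its determinant equals the product of the determinants of the diagonal blocks.
det of the 2×2 block = 12
det of the 3×3 block = 1
det = (12)·(1) = 12

The determinant is 12.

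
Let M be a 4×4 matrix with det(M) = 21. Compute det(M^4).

194481

det(M^4) = (det M)^4 = (21)^4 = 194481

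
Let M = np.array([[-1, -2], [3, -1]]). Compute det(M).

det(M) = 7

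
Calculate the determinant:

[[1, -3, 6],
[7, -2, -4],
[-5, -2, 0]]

Expand along column 3:
  + 6 · |7 -2; -5 -2| = 6·(-14 − 10) = -144
  − (-4) · |1 -3; -5 -2| = −(-4)·(-2 − 15) = -68
Sum: (-144) + (-68) = -212

-212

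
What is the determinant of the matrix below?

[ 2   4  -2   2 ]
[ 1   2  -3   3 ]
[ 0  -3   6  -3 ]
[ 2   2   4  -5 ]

Expand along row 3 (it has 1 zero):
  − (-3) · M_32   where M_32 = det([2 -2 2; 1 -3 3; 2 4 -5]) = 4
  + (6) · M_33   where M_33 = det([2 4 2; 1 2 3; 2 2 -5]) = 8
  − (-3) · M_34   where M_34 = det([2 4 -2; 1 2 -3; 2 2 4]) = -8
det = (-1)·(-3)·(4) + (+1)·(6)·(8) + (-1)·(-3)·(-8) = 36

36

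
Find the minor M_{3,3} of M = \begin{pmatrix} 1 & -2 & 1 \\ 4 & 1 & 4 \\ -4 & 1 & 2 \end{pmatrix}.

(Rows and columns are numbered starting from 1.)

Delete row 3 and column 3; the remaining 2×2 submatrix is [1 -2; 4 1].
Its determinant is 1·1 − (-2)·4 = 9.

9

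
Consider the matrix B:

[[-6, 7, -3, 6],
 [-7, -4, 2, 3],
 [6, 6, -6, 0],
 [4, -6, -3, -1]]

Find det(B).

Expand along row 3 (it has 1 zero):
  + (6) · M_31   where M_31 = det([7 -3 6; -4 2 3; -6 -3 -1]) = 259
  − (6) · M_32   where M_32 = det([-6 -3 6; -7 2 3; 4 -3 -1]) = 21
  + (-6) · M_33   where M_33 = det([-6 7 6; -7 -4 3; 4 -6 -1]) = 251
det = (+1)·(6)·(259) + (-1)·(6)·(21) + (+1)·(-6)·(251) = -78

-78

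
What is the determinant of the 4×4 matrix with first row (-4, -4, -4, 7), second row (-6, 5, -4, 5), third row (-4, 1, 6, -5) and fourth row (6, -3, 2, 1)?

The determinant is -1812.

Expand along row 1:
  + (-4) · M_11   where M_11 = det([5 -4 5; 1 6 -5; -3 2 1]) = 124
  − (-4) · M_12   where M_12 = det([-6 -4 5; -4 6 -5; 6 2 1]) = -212
  + (-4) · M_13   where M_13 = det([-6 5 5; -4 1 -5; 6 -3 1]) = -16
  − (7) · M_14   where M_14 = det([-6 5 -4; -4 1 6; 6 -3 2]) = 76
det = (+1)·(-4)·(124) + (-1)·(-4)·(-212) + (+1)·(-4)·(-16) + (-1)·(7)·(76) = -1812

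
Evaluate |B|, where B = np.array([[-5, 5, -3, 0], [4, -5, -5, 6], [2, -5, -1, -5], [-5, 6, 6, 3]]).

|B| = 1084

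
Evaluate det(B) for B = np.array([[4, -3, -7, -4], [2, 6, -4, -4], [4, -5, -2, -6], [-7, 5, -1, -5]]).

Expand along row 1:
  + (4) · M_11   where M_11 = det([6 -4 -4; -5 -2 -6; 5 -1 -5]) = 184
  − (-3) · M_12   where M_12 = det([2 -4 -4; 4 -2 -6; -7 -1 -5]) = -168
  + (-7) · M_13   where M_13 = det([2 6 -4; 4 -5 -6; -7 5 -5]) = 542
  − (-4) · M_14   where M_14 = det([2 6 -4; 4 -5 -2; -7 5 -1]) = 198
det = (+1)·(4)·(184) + (-1)·(-3)·(-168) + (+1)·(-7)·(542) + (-1)·(-4)·(198) = -2770

-2770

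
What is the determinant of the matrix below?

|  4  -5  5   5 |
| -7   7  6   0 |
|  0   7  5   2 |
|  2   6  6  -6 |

Expand along row 2 (it has 1 zero):
  − (-7) · M_21   where M_21 = det([-5 5 5; 7 5 2; 6 6 -6]) = 540
  + (7) · M_22   where M_22 = det([4 5 5; 0 5 2; 2 6 -6]) = -198
  − (6) · M_23   where M_23 = det([4 -5 5; 0 7 2; 2 6 -6]) = -306
det = (-1)·(-7)·(540) + (+1)·(7)·(-198) + (-1)·(6)·(-306) = 4230

4230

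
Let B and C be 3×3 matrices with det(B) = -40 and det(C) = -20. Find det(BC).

det(BC) = det(B)·det(C) = (-40)·(-20) = 800

800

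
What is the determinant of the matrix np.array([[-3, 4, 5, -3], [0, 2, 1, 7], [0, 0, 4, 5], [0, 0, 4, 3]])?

48

The matrix is block upper-triangular with a 2×2 block and a 2×2 block on the diagonal, so its determinant equals the product of the determinants of the diagonal blocks.
det of the 2×2 block = -6
det of the 2×2 block = -8
det = (-6)·(-8) = 48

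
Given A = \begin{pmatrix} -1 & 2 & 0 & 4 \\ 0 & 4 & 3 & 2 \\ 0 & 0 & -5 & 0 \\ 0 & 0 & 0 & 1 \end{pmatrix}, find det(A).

20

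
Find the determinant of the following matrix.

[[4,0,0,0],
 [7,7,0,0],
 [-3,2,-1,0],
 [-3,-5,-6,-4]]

The matrix is lower triangular, so the determinant is the product of the diagonal entries:
det = (4) · (7) · (-1) · (-4) = 112

112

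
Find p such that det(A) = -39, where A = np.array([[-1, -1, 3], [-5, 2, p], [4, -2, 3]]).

Expanding along the column containing p, det(A) is linear in p: det(A) = (-6)·p + (-15).
Set (-6)·p + (-15) = -39  ⇒  (-6)·p = -24  ⇒  p = 4.

p = 4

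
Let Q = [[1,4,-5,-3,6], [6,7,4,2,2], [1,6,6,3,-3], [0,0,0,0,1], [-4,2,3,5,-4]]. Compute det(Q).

Expand along row 4 (it has 4 zeros):
  − (1) · M_45   where M_45 = det([1 4 -5 -3; 6 7 4 2; 1 6 6 3; -4 2 3 5]) = -917
det = (-1)·(1)·(-917) = 917

det(Q) = 917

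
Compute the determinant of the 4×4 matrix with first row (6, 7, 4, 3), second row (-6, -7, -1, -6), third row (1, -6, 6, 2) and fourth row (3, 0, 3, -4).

Expand along row 4 (it has 1 zero):
  − (3) · M_41   where M_41 = det([7 4 3; -7 -1 -6; -6 6 2]) = 294
  − (3) · M_43   where M_43 = det([6 7 3; -6 -7 -6; 1 -6 2]) = -129
  + (-4) · M_44   where M_44 = det([6 7 4; -6 -7 -1; 1 -6 6]) = 129
det = (-1)·(3)·(294) + (-1)·(3)·(-129) + (+1)·(-4)·(129) = -1011

-1011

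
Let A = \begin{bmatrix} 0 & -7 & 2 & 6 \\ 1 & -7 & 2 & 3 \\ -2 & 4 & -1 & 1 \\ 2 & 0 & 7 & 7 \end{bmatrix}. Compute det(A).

Expand along row 1 (it has 1 zero):
  − (-7) · M_12   where M_12 = det([1 2 3; -2 -1 1; 2 7 7]) = -18
  + (2) · M_13   where M_13 = det([1 -7 3; -2 4 1; 2 0 7]) = -108
  − (6) · M_14   where M_14 = det([1 -7 2; -2 4 -1; 2 0 7]) = -72
det = (-1)·(-7)·(-18) + (+1)·(2)·(-108) + (-1)·(6)·(-72) = 90

The determinant is 90.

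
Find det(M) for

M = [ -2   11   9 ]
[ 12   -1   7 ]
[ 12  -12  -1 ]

|M| = -302

Expand along column 1:
  + (-2) · |-1 7; -12 -1| = (-2)·(1 − (-84)) = -170
  − 12 · |11 9; -12 -1| = −12·(-11 − (-108)) = -1164
  + 12 · |11 9; -1 7| = 12·(77 − (-9)) = 1032
Sum: (-170) + (-1164) + (1032) = -302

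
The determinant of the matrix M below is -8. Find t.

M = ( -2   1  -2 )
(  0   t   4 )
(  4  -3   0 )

Expanding along the row containing t, det(M) is linear in t: det(M) = (8)·t + (-8).
Set (8)·t + (-8) = -8  ⇒  (8)·t = 0  ⇒  t = 0.

t = 0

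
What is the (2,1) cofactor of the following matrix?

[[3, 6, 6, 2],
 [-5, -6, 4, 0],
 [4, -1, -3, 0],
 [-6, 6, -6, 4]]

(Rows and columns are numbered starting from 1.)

0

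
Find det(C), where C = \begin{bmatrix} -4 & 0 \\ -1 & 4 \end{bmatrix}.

|C| = -16

det(C) = (-4)·4 − 0·(-1) = -16 − 0 = -16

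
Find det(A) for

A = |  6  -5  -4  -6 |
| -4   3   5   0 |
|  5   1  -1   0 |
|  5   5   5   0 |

The determinant is -180.

Expand along column 4 (it has 3 zeros):
  − (-6) · M_14   where M_14 = det([-4 3 5; 5 1 -1; 5 5 5]) = -30
det = (-1)·(-6)·(-30) = -180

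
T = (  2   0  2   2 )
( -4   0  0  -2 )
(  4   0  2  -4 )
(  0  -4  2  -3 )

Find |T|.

Expand along column 2 (it has 3 zeros):
  + (-4) · M_42   where M_42 = det([2 2 2; -4 0 -2; 4 2 -4]) = -56
det = (+1)·(-4)·(-56) = 224

det(T) = 224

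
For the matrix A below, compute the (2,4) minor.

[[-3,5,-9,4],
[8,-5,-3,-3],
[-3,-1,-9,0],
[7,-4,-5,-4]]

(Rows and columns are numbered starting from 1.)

Delete row 2 and column 4; the remaining 3×3 submatrix is [-3 5 -9; -3 -1 -9; 7 -4 -5].
Its determinant is -468.

The minor is -468.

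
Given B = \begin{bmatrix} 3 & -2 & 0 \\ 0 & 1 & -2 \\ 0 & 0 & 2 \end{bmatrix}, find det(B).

6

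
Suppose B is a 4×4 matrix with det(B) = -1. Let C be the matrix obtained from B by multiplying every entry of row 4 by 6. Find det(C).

det(C) = -6

Scaling one row by 6 multiplies the determinant by 6.
det(C) = (6)·(-1) = -6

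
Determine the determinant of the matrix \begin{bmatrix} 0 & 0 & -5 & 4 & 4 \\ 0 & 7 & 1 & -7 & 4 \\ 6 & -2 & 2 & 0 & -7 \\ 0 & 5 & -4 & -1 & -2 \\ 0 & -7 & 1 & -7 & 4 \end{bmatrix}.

Expand along column 1 (it has 4 zeros):
  + (6) · M_31   where M_31 = det([0 -5 4 4; 7 1 -7 4; 5 -4 -1 -2; -7 1 -7 4]) = -3668
det = (+1)·(6)·(-3668) = -22008

-22008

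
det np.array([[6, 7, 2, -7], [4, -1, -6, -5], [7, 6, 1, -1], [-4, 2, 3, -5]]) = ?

Expand along row 1:
  + (6) · M_11   where M_11 = det([-1 -6 -5; 6 1 -1; 2 3 -5]) = -246
  − (7) · M_12   where M_12 = det([4 -6 -5; 7 1 -1; -4 3 -5]) = -367
  + (2) · M_13   where M_13 = det([4 -1 -5; 7 6 -1; -4 2 -5]) = -341
  − (-7) · M_14   where M_14 = det([4 -1 -6; 7 6 1; -4 2 3]) = -139
det = (+1)·(6)·(-246) + (-1)·(7)·(-367) + (+1)·(2)·(-341) + (-1)·(-7)·(-139) = -562

The determinant is -562.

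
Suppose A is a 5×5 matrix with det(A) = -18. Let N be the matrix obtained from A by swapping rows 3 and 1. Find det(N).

Swapping two rows multiplies the determinant by −1.
det(N) = (-1)·(-18) = 18

|N| = 18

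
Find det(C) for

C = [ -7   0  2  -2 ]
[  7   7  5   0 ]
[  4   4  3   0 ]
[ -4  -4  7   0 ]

The determinant is 0.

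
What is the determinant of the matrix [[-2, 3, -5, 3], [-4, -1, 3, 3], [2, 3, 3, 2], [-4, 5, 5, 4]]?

-648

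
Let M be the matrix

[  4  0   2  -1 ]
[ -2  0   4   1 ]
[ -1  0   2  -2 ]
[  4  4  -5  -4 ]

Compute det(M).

|M| = -200

Expand along column 2 (it has 3 zeros):
  + (4) · M_42   where M_42 = det([4 2 -1; -2 4 1; -1 2 -2]) = -50
det = (+1)·(4)·(-50) = -200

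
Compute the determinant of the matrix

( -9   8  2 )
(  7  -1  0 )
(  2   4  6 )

The determinant is -222.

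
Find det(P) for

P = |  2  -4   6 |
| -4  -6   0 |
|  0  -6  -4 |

Expand along column 1:
  + 2 · |-6 0; -6 -4| = 2·(24 − 0) = 48
  − (-4) · |-4 6; -6 -4| = −(-4)·(16 − (-36)) = 208
Sum: (48) + (208) = 256

256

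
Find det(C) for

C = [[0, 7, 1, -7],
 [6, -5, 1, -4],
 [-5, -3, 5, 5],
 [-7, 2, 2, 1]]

1302

Expand along row 1 (it has 1 zero):
  − (7) · M_12   where M_12 = det([6 1 -4; -5 5 5; -7 2 1]) = -160
  + (1) · M_13   where M_13 = det([6 -5 -4; -5 -3 5; -7 2 1]) = 196
  − (-7) · M_14   where M_14 = det([6 -5 1; -5 -3 5; -7 2 2]) = -2
det = (-1)·(7)·(-160) + (+1)·(1)·(196) + (-1)·(-7)·(-2) = 1302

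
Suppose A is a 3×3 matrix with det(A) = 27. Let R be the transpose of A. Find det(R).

27

det(Aᵀ) = det(A).
det(R) = (1)·(27) = 27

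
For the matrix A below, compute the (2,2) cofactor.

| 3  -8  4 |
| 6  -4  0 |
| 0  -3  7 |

21

Delete row 2 and column 2; the remaining 2×2 submatrix is [3 4; 0 7].
Its determinant is 3·7 − 4·0 = 21.
The cofactor carries sign (−1)^(2+2) = +1, so C_{2,2} = +(21) = 21.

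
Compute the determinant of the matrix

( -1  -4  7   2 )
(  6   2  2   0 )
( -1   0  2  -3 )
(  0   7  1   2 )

Expand along row 2 (it has 1 zero):
  − (6) · M_21   where M_21 = det([-4 7 2; 0 2 -3; 7 1 2]) = -203
  + (2) · M_22   where M_22 = det([-1 7 2; -1 2 -3; 0 1 2]) = 5
  − (2) · M_23   where M_23 = det([-1 -4 2; -1 0 -3; 0 7 2]) = -43
det = (-1)·(6)·(-203) + (+1)·(2)·(5) + (-1)·(2)·(-43) = 1314

The determinant is 1314.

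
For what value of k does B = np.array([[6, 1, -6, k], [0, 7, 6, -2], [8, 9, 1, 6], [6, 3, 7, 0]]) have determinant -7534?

Expanding along the column containing k, det(B) is linear in k: det(B) = (530)·k + (-3824).
Set (530)·k + (-3824) = -7534  ⇒  (530)·k = -3710  ⇒  k = -7.

-7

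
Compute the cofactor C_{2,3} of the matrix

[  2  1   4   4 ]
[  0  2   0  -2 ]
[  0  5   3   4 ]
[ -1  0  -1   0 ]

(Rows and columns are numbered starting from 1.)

The cofactor is -16.

Delete row 2 and column 3; the remaining 3×3 submatrix is [2 1 4; 0 5 4; -1 0 0].
Its determinant is 16.
The cofactor carries sign (−1)^(2+3) = −1, so C_{2,3} = −(16) = -16.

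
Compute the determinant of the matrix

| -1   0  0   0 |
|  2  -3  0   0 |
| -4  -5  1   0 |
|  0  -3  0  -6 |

-18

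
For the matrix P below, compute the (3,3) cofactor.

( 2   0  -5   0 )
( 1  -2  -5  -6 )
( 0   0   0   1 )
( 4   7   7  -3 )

The cofactor is 96.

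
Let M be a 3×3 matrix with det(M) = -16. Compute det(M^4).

det(M^4) = (det M)^4 = (-16)^4 = 65536

65536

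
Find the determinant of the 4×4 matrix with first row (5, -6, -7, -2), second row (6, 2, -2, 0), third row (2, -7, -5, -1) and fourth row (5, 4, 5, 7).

62

Expand along row 2 (it has 1 zero):
  − (6) · M_21   where M_21 = det([-6 -7 -2; -7 -5 -1; 4 5 7]) = -105
  + (2) · M_22   where M_22 = det([5 -7 -2; 2 -5 -1; 5 5 7]) = -87
  − (-2) · M_23   where M_23 = det([5 -6 -2; 2 -7 -1; 5 4 7]) = -197
det = (-1)·(6)·(-105) + (+1)·(2)·(-87) + (-1)·(-2)·(-197) = 62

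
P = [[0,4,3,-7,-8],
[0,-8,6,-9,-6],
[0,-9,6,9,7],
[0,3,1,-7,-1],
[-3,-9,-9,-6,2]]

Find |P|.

|P| = -14286

Expand along column 1 (it has 4 zeros):
  + (-3) · M_51   where M_51 = det([4 3 -7 -8; -8 6 -9 -6; -9 6 9 7; 3 1 -7 -1]) = 4762
det = (+1)·(-3)·(4762) = -14286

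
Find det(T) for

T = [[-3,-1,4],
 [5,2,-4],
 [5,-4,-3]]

Expand along row 1:
  + (-3) · |2 -4; -4 -3| = (-3)·(-6 − 16) = 66
  − (-1) · |5 -4; 5 -3| = −(-1)·(-15 − (-20)) = 5
  + 4 · |5 2; 5 -4| = 4·(-20 − 10) = -120
Sum: (66) + (5) + (-120) = -49

-49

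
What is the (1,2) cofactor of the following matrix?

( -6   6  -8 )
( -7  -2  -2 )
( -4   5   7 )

The cofactor is 57.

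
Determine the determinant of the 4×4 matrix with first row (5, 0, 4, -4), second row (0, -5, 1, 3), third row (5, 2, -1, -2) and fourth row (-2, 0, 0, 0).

Expand along row 4 (it has 3 zeros):
  − (-2) · M_41   where M_41 = det([0 4 -4; -5 1 3; 2 -1 -2]) = -28
det = (-1)·(-2)·(-28) = -56

-56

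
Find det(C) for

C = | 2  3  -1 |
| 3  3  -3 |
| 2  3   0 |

-3

Expand along column 3:
  + (-1) · |3 3; 2 3| = (-1)·(9 − 6) = -3
  − (-3) · |2 3; 2 3| = −(-3)·(6 − 6) = 0
Sum: (-3) + (0) = -3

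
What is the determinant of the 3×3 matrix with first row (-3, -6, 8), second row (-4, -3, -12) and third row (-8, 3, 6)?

-1062

Expand along row 1:
  + (-3) · |-3 -12; 3 6| = (-3)·(-18 − (-36)) = -54
  − (-6) · |-4 -12; -8 6| = −(-6)·(-24 − 96) = -720
  + 8 · |-4 -3; -8 3| = 8·(-12 − 24) = -288
Sum: (-54) + (-720) + (-288) = -1062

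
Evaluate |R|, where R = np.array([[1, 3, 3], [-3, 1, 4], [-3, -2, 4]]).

The determinant is 39.

Expand along row 1:
  + 1 · |1 4; -2 4| = 1·(4 − (-8)) = 12
  − 3 · |-3 4; -3 4| = −3·(-12 − (-12)) = 0
  + 3 · |-3 1; -3 -2| = 3·(6 − (-3)) = 27
Sum: (12) + (0) + (27) = 39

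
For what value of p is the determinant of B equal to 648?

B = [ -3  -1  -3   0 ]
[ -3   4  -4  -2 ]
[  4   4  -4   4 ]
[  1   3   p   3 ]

p = 3

Expanding along the row containing p, det(B) is linear in p: det(B) = (76)·p + (420).
Set (76)·p + (420) = 648  ⇒  (76)·p = 228  ⇒  p = 3.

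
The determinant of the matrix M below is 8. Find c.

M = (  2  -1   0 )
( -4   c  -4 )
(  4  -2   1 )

c = 6

Expanding along the column containing c, det(M) is linear in c: det(M) = (2)·c + (-4).
Set (2)·c + (-4) = 8  ⇒  (2)·c = 12  ⇒  c = 6.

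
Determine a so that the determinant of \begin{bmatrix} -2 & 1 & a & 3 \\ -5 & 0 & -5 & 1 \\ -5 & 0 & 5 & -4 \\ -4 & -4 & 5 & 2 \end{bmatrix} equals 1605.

6

Expanding along the column containing a, det(A) is linear in a: det(A) = (100)·a + (1005).
Set (100)·a + (1005) = 1605  ⇒  (100)·a = 600  ⇒  a = 6.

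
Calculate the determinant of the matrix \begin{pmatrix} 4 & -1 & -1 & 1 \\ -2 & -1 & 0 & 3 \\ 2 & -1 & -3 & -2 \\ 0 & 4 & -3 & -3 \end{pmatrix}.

184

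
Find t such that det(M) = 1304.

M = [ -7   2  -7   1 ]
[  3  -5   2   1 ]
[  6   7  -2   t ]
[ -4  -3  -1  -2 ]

Expanding along the column containing t, det(M) is linear in t: det(M) = (-116)·t + (724).
Set (-116)·t + (724) = 1304  ⇒  (-116)·t = 580  ⇒  t = -5.

t = -5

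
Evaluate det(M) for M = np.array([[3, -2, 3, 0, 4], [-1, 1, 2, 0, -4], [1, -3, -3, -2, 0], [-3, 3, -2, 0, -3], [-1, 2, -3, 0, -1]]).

The determinant is 76.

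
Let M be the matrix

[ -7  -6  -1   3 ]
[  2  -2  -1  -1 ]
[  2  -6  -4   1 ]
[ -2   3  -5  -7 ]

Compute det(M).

The determinant is 693.

Expand along row 1:
  + (-7) · M_11   where M_11 = det([-2 -1 -1; -6 -4 1; 3 -5 -7]) = -69
  − (-6) · M_12   where M_12 = det([2 -1 -1; 2 -4 1; -2 -5 -7]) = 72
  + (-1) · M_13   where M_13 = det([2 -2 -1; 2 -6 1; -2 3 -7]) = 60
  − (3) · M_14   where M_14 = det([2 -2 -1; 2 -6 -4; -2 3 -5]) = 54
det = (+1)·(-7)·(-69) + (-1)·(-6)·(72) + (+1)·(-1)·(60) + (-1)·(3)·(54) = 693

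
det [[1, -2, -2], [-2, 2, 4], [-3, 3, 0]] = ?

12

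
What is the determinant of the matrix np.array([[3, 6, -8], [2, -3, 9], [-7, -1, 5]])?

-272

Expand along row 1:
  + 3 · |-3 9; -1 5| = 3·(-15 − (-9)) = -18
  − 6 · |2 9; -7 5| = −6·(10 − (-63)) = -438
  + (-8) · |2 -3; -7 -1| = (-8)·(-2 − 21) = 184
Sum: (-18) + (-438) + (184) = -272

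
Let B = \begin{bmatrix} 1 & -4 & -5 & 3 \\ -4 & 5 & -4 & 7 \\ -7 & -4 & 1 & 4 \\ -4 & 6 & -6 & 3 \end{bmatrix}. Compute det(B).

Expand along row 1:
  + (1) · M_11   where M_11 = det([5 -4 7; -4 1 4; 6 -6 3]) = 117
  − (-4) · M_12   where M_12 = det([-4 -4 7; -7 1 4; -4 -6 3]) = 194
  + (-5) · M_13   where M_13 = det([-4 5 7; -7 -4 4; -4 6 3]) = -237
  − (3) · M_14   where M_14 = det([-4 5 -4; -7 -4 1; -4 6 -6]) = -70
det = (+1)·(1)·(117) + (-1)·(-4)·(194) + (+1)·(-5)·(-237) + (-1)·(3)·(-70) = 2288

2288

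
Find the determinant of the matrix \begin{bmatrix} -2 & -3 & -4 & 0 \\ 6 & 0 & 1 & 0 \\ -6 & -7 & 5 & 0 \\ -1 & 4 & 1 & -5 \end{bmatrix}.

-1310

Expand along column 4 (it has 3 zeros):
  + (-5) · M_44   where M_44 = det([-2 -3 -4; 6 0 1; -6 -7 5]) = 262
det = (+1)·(-5)·(262) = -1310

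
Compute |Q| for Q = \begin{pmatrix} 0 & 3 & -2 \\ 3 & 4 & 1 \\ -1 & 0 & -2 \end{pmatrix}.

Expand along column 1:
  − 3 · |3 -2; 0 -2| = −3·(-6 − 0) = 18
  + (-1) · |3 -2; 4 1| = (-1)·(3 − (-8)) = -11
Sum: (18) + (-11) = 7

|Q| = 7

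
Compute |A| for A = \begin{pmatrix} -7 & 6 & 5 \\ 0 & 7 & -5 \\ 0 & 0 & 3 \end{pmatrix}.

The determinant is -147.

A is upper triangular, so det(A) is the product of the diagonal entries:
det = (-7) · (7) · (3) = -147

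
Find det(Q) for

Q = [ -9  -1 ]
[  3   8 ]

-69

det(Q) = (-9)·8 − (-1)·3 = -72 − (-3) = -69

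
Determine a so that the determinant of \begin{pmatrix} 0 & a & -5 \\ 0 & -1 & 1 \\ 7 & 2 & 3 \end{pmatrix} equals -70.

Expanding along the row containing a, det(B) is linear in a: det(B) = (7)·a + (-35).
Set (7)·a + (-35) = -70  ⇒  (7)·a = -35  ⇒  a = -5.

a = -5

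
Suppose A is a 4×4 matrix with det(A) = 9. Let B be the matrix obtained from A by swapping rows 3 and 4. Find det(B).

Swapping two rows multiplies the determinant by −1.
det(B) = (-1)·(9) = -9

|B| = -9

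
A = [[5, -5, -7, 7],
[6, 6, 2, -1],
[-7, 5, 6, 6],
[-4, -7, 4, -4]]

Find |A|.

The determinant is -5905.

Expand along row 1:
  + (5) · M_11   where M_11 = det([6 2 -1; 5 6 6; -7 4 -4]) = -394
  − (-5) · M_12   where M_12 = det([6 2 -1; -7 6 6; -4 4 -4]) = -388
  + (-7) · M_13   where M_13 = det([6 6 -1; -7 5 6; -4 -7 -4]) = -249
  − (7) · M_14   where M_14 = det([6 6 2; -7 5 6; -4 -7 4]) = 534
det = (+1)·(5)·(-394) + (-1)·(-5)·(-388) + (+1)·(-7)·(-249) + (-1)·(7)·(534) = -5905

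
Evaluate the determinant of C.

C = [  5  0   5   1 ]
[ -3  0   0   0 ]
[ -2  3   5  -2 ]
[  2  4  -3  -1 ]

The determinant is -162.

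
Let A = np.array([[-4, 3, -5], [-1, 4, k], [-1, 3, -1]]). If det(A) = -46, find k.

Expanding along the column containing k, det(A) is linear in k: det(A) = (9)·k + (8).
Set (9)·k + (8) = -46  ⇒  (9)·k = -54  ⇒  k = -6.

-6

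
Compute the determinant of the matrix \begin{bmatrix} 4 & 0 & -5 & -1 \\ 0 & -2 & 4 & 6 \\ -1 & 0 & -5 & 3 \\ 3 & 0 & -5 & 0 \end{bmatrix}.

10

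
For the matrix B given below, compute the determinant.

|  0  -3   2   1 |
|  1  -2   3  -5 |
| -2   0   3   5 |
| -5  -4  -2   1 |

|B| = -475

Expand along row 1 (it has 1 zero):
  − (-3) · M_12   where M_12 = det([1 3 -5; -2 3 5; -5 -2 1]) = -151
  + (2) · M_13   where M_13 = det([1 -2 -5; -2 0 5; -5 -4 1]) = 26
  − (1) · M_14   where M_14 = det([1 -2 3; -2 0 3; -5 -4 -2]) = 74
det = (-1)·(-3)·(-151) + (+1)·(2)·(26) + (-1)·(1)·(74) = -475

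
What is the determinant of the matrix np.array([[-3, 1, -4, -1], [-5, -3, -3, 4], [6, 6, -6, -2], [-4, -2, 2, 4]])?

-516

Expand along row 1:
  + (-3) · M_11   where M_11 = det([-3 -3 4; 6 -6 -2; -2 2 4]) = 120
  − (1) · M_12   where M_12 = det([-5 -3 4; 6 -6 -2; -4 2 4]) = 100
  + (-4) · M_13   where M_13 = det([-5 -3 4; 6 6 -2; -4 -2 4]) = -4
  − (-1) · M_14   where M_14 = det([-5 -3 -3; 6 6 -6; -4 -2 2]) = -72
det = (+1)·(-3)·(120) + (-1)·(1)·(100) + (+1)·(-4)·(-4) + (-1)·(-1)·(-72) = -516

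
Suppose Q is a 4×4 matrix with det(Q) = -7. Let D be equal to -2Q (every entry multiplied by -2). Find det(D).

-112

For a 4×4 matrix, det(-2Q) = (-2)^4·det(Q) = 16·det(Q).
det(D) = (16)·(-7) = -112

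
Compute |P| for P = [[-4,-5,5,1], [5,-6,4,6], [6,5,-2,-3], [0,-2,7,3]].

1081

Expand along row 4 (it has 1 zero):
  + (-2) · M_42   where M_42 = det([-4 5 1; 5 4 6; 6 -2 -3]) = 221
  − (7) · M_43   where M_43 = det([-4 -5 1; 5 -6 6; 6 5 -3]) = -146
  + (3) · M_44   where M_44 = det([-4 -5 5; 5 -6 4; 6 5 -2]) = 167
det = (+1)·(-2)·(221) + (-1)·(7)·(-146) + (+1)·(3)·(167) = 1081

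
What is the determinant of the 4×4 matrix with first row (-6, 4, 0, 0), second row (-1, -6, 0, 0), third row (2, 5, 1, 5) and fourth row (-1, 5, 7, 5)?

The matrix is block lower-triangular with a 2×2 block and a 2×2 block on the diagonal, so its determinant equals the product of the determinants of the diagonal blocks.
det of the 2×2 block = 40
det of the 2×2 block = -30
det = (40)·(-30) = -1200

The determinant is -1200.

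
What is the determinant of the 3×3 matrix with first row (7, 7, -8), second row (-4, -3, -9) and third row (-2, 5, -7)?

Expand along row 1:
  + 7 · |-3 -9; 5 -7| = 7·(21 − (-45)) = 462
  − 7 · |-4 -9; -2 -7| = −7·(28 − 18) = -70
  + (-8) · |-4 -3; -2 5| = (-8)·(-20 − 6) = 208
Sum: (462) + (-70) + (208) = 600

600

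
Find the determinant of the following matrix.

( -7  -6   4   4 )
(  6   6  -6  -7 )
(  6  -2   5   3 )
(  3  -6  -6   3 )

Expand along row 1:
  + (-7) · M_11   where M_11 = det([6 -6 -7; -2 5 3; -6 -6 3]) = -24
  − (-6) · M_12   where M_12 = det([6 -6 -7; 6 5 3; 3 -6 3]) = 609
  + (4) · M_13   where M_13 = det([6 6 -7; 6 -2 3; 3 -6 3]) = 228
  − (4) · M_14   where M_14 = det([6 6 -6; 6 -2 5; 3 -6 -6]) = 738
det = (+1)·(-7)·(-24) + (-1)·(-6)·(609) + (+1)·(4)·(228) + (-1)·(4)·(738) = 1782

1782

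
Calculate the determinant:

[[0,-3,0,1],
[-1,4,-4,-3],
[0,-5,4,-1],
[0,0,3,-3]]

Expand along column 1 (it has 3 zeros):
  − (-1) · M_21   where M_21 = det([-3 0 1; -5 4 -1; 0 3 -3]) = 12
det = (-1)·(-1)·(12) = 12

The determinant is 12.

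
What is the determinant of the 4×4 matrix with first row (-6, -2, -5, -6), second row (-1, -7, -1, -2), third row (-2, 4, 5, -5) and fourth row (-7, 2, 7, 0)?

Expand along row 4 (it has 1 zero):
  − (-7) · M_41   where M_41 = det([-2 -5 -6; -7 -1 -2; 4 5 -5]) = 371
  + (2) · M_42   where M_42 = det([-6 -5 -6; -1 -1 -2; -2 5 -5]) = -43
  − (7) · M_43   where M_43 = det([-6 -2 -6; -1 -7 -2; -2 4 -5]) = -148
det = (-1)·(-7)·(371) + (+1)·(2)·(-43) + (-1)·(7)·(-148) = 3547

The determinant is 3547.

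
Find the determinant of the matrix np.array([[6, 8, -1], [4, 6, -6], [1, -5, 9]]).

Expand along column 1:
  + 6 · |6 -6; -5 9| = 6·(54 − 30) = 144
  − 4 · |8 -1; -5 9| = −4·(72 − 5) = -268
  + 1 · |8 -1; 6 -6| = 1·(-48 − (-6)) = -42
Sum: (144) + (-268) + (-42) = -166

-166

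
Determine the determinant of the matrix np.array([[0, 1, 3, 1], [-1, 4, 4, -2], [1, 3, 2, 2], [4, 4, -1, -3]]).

150

Expand along row 1 (it has 1 zero):
  − (1) · M_12   where M_12 = det([-1 4 -2; 1 2 2; 4 -1 -3]) = 66
  + (3) · M_13   where M_13 = det([-1 4 -2; 1 3 2; 4 4 -3]) = 77
  − (1) · M_14   where M_14 = det([-1 4 4; 1 3 2; 4 4 -1]) = 15
det = (-1)·(1)·(66) + (+1)·(3)·(77) + (-1)·(1)·(15) = 150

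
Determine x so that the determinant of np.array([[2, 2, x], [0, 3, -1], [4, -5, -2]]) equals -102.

x = 6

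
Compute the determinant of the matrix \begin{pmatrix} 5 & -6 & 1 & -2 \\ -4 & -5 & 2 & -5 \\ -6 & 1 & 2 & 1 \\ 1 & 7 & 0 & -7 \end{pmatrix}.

Expand along row 4 (it has 1 zero):
  − (1) · M_41   where M_41 = det([-6 1 -2; -5 2 -5; 1 2 1]) = -48
  + (7) · M_42   where M_42 = det([5 1 -2; -4 2 -5; -6 2 1]) = 86
  + (-7) · M_44   where M_44 = det([5 -6 1; -4 -5 2; -6 1 2]) = -70
det = (-1)·(1)·(-48) + (+1)·(7)·(86) + (+1)·(-7)·(-70) = 1140

The determinant is 1140.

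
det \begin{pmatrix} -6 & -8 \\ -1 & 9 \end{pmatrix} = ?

-62

det = (-6)·9 − (-8)·(-1) = -54 − 8 = -62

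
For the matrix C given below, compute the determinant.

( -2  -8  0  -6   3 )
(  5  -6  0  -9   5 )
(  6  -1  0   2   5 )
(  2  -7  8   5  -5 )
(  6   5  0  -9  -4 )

Expand along column 3 (it has 4 zeros):
  − (8) · M_43   where M_43 = det([-2 -8 -6 3; 5 -6 -9 5; 6 -1 2 5; 6 5 -9 -4]) = -547
det = (-1)·(8)·(-547) = 4376

The determinant is 4376.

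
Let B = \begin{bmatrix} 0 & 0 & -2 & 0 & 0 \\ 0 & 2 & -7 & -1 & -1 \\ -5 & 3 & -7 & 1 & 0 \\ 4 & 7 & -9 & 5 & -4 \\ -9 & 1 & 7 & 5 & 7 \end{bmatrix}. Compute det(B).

The determinant is -994.

Expand along row 1 (it has 4 zeros):
  + (-2) · M_13   where M_13 = det([0 2 -1 -1; -5 3 1 0; 4 7 5 -4; -9 1 5 7]) = 497
det = (+1)·(-2)·(497) = -994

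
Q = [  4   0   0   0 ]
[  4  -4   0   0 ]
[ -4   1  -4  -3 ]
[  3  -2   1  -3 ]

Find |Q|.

-240

Q is block lower-triangular with a 2×2 block and a 2×2 block on the diagonal, so its determinant equals the product of the determinants of the diagonal blocks.
det of the 2×2 block = -16
det of the 2×2 block = 15
det = (-16)·(15) = -240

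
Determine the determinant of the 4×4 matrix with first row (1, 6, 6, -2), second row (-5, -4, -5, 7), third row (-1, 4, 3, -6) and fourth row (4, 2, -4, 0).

Expand along row 4 (it has 1 zero):
  − (4) · M_41   where M_41 = det([6 6 -2; -4 -5 7; 4 3 -6]) = 62
  + (2) · M_42   where M_42 = det([1 6 -2; -5 -5 7; -1 3 -6]) = -173
  − (-4) · M_43   where M_43 = det([1 6 -2; -5 -4 7; -1 4 -6]) = -178
det = (-1)·(4)·(62) + (+1)·(2)·(-173) + (-1)·(-4)·(-178) = -1306

-1306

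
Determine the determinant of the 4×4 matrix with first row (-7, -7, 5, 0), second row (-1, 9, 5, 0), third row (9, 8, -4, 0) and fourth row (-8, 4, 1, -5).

The determinant is 1000.

Expand along column 4 (it has 3 zeros):
  + (-5) · M_44   where M_44 = det([-7 -7 5; -1 9 5; 9 8 -4]) = -200
det = (+1)·(-5)·(-200) = 1000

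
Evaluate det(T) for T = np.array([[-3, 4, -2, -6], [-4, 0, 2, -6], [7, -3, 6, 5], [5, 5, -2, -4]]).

-542

Expand along row 2 (it has 1 zero):
  − (-4) · M_21   where M_21 = det([4 -2 -6; -3 6 5; 5 -2 -4]) = 62
  − (2) · M_23   where M_23 = det([-3 4 -6; 7 -3 5; 5 5 -4]) = -49
  + (-6) · M_24   where M_24 = det([-3 4 -2; 7 -3 6; 5 5 -2]) = 148
det = (-1)·(-4)·(62) + (-1)·(2)·(-49) + (+1)·(-6)·(148) = -542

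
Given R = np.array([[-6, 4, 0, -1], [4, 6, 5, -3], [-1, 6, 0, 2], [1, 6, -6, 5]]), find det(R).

det(R) = -1040

Expand along column 3 (it has 2 zeros):
  − (5) · M_23   where M_23 = det([-6 4 -1; -1 6 2; 1 6 5]) = -68
  − (-6) · M_43   where M_43 = det([-6 4 -1; 4 6 -3; -1 6 2]) = -230
det = (-1)·(5)·(-68) + (-1)·(-6)·(-230) = -1040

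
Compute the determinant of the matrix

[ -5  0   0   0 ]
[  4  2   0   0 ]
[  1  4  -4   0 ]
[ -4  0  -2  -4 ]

The determinant is -160.

The matrix is lower triangular, so the determinant is the product of the diagonal entries:
det = (-5) · (2) · (-4) · (-4) = -160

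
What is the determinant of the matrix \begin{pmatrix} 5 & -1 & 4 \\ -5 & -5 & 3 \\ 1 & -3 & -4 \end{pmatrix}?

242

Expand along row 1:
  + 5 · |-5 3; -3 -4| = 5·(20 − (-9)) = 145
  − (-1) · |-5 3; 1 -4| = −(-1)·(20 − 3) = 17
  + 4 · |-5 -5; 1 -3| = 4·(15 − (-5)) = 80
Sum: (145) + (17) + (80) = 242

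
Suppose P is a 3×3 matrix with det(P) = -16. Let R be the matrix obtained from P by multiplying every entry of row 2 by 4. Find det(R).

-64

Scaling one row by 4 multiplies the determinant by 4.
det(R) = (4)·(-16) = -64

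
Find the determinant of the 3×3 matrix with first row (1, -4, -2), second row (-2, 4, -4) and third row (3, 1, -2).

The determinant is 88.

Expand along column 1:
  + 1 · |4 -4; 1 -2| = 1·(-8 − (-4)) = -4
  − (-2) · |-4 -2; 1 -2| = −(-2)·(8 − (-2)) = 20
  + 3 · |-4 -2; 4 -4| = 3·(16 − (-8)) = 72
Sum: (-4) + (20) + (72) = 88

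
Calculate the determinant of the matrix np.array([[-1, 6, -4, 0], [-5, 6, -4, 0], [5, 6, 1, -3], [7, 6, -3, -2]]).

Expand along column 4 (it has 2 zeros):
  − (-3) · M_34   where M_34 = det([-1 6 -4; -5 6 -4; 7 6 -3]) = 24
  + (-2) · M_44   where M_44 = det([-1 6 -4; -5 6 -4; 5 6 1]) = 120
det = (-1)·(-3)·(24) + (+1)·(-2)·(120) = -168

-168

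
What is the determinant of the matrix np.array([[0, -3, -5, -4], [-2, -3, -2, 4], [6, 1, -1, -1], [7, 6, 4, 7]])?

The determinant is -441.

Expand along row 1 (it has 1 zero):
  − (-3) · M_12   where M_12 = det([-2 -2 4; 6 -1 -1; 7 4 7]) = 228
  + (-5) · M_13   where M_13 = det([-2 -3 4; 6 1 -1; 7 6 7]) = 237
  − (-4) · M_14   where M_14 = det([-2 -3 -2; 6 1 -1; 7 6 4]) = 15
det = (-1)·(-3)·(228) + (+1)·(-5)·(237) + (-1)·(-4)·(15) = -441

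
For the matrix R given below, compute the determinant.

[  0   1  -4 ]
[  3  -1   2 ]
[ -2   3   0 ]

det(R) = -32

Expand along column 1:
  − 3 · |1 -4; 3 0| = −3·(0 − (-12)) = -36
  + (-2) · |1 -4; -1 2| = (-2)·(2 − 4) = 4
Sum: (-36) + (4) = -32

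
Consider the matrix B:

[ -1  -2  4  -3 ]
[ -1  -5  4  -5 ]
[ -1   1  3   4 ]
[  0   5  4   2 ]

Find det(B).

|B| = -56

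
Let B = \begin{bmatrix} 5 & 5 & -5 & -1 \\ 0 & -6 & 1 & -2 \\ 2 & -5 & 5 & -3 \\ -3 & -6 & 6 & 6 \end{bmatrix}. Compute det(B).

Expand along row 2 (it has 1 zero):
  + (-6) · M_22   where M_22 = det([5 -5 -1; 2 5 -3; -3 6 6]) = 228
  − (1) · M_23   where M_23 = det([5 5 -1; 2 -5 -3; -3 -6 6]) = -228
  + (-2) · M_24   where M_24 = det([5 5 -5; 2 -5 5; -3 -6 6]) = 0
det = (+1)·(-6)·(228) + (-1)·(1)·(-228) + (+1)·(-2)·(0) = -1140

-1140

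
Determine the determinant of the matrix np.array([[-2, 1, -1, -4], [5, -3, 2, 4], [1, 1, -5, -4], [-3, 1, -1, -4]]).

-32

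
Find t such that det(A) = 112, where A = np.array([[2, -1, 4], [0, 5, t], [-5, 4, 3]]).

t = 6

Expanding along the row containing t, det(A) is linear in t: det(A) = (-3)·t + (130).
Set (-3)·t + (130) = 112  ⇒  (-3)·t = -18  ⇒  t = 6.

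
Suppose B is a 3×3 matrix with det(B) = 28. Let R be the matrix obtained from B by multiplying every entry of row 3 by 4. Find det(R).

112

Scaling one row by 4 multiplies the determinant by 4.
det(R) = (4)·(28) = 112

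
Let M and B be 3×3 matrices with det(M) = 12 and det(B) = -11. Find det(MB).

det(MB) = det(M)·det(B) = (12)·(-11) = -132

|MB| = -132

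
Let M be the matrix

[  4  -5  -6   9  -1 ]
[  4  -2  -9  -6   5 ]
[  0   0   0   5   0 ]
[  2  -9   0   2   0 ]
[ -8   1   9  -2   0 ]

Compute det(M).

Expand along row 3 (it has 4 zeros):
  − (5) · M_34   where M_34 = det([4 -5 -6 -1; 4 -2 -9 5; 2 -9 0 0; -8 1 9 0]) = 1272
det = (-1)·(5)·(1272) = -6360

The determinant is -6360.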